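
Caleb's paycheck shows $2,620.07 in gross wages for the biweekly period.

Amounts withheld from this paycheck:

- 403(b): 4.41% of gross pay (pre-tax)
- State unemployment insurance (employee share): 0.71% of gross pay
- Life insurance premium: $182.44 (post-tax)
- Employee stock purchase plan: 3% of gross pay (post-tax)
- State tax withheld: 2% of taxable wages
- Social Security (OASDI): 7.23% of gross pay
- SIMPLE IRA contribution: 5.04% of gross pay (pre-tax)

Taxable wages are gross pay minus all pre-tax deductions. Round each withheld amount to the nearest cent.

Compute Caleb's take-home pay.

SIMPLE IRA contribution: $2,620.07 × 0.0504 = $132.05
403(b): $2,620.07 × 0.0441 = $115.55
Pre-tax total = $132.05 + $115.55 = $247.60
Taxable wages = $2,620.07 − $247.60 = $2,372.47
State tax withheld: $2,372.47 × 0.02 = $47.45
Social Security (OASDI): $2,620.07 × 0.0723 = $189.43
State unemployment insurance (employee share): $2,620.07 × 0.0071 = $18.60
Life insurance premium: $182.44
Employee stock purchase plan: $2,620.07 × 0.03 = $78.60
Total deductions = $132.05 + $115.55 + $47.45 + $189.43 + $18.60 + $182.44 + $78.60 = $764.12
Net pay = $2,620.07 − $764.12 = $1,855.95

$1,855.95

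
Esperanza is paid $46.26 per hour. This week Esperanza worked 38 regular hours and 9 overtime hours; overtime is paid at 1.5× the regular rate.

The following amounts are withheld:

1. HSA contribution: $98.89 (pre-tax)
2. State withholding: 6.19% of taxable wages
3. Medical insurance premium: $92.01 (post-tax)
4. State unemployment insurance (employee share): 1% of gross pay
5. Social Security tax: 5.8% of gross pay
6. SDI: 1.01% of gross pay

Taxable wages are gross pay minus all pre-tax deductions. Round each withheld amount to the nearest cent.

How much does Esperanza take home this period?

Regular pay: 38 × $46.26 = $1757.88
Overtime pay: 9 × $46.26 × 1.5 = $624.51
Gross pay = $1757.88 + $624.51 = $2382.39
HSA contribution: $98.89
Taxable wages = $2382.39 − $98.89 = $2283.50
State withholding: $2283.50 × 0.0619 = $141.35
SDI: $2382.39 × 0.0101 = $24.06
Social Security tax: $2382.39 × 0.058 = $138.18
State unemployment insurance (employee share): $2382.39 × 0.01 = $23.82
Medical insurance premium: $92.01
Total deductions = $98.89 + $141.35 + $24.06 + $138.18 + $23.82 + $92.01 = $518.31
Net pay = $2382.39 − $518.31 = $1864.08

$1864.08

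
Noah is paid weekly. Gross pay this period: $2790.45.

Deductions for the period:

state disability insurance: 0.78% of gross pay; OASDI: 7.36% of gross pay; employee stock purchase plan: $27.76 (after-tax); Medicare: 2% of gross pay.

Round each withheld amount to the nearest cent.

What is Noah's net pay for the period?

$2479.73

OASDI: $2790.45 × 0.0736 = $205.38
State disability insurance: $2790.45 × 0.0078 = $21.77
Medicare: $2790.45 × 0.02 = $55.81
Employee stock purchase plan: $27.76
Total deductions = $205.38 + $21.77 + $55.81 + $27.76 = $310.72
Net pay = $2790.45 − $310.72 = $2479.73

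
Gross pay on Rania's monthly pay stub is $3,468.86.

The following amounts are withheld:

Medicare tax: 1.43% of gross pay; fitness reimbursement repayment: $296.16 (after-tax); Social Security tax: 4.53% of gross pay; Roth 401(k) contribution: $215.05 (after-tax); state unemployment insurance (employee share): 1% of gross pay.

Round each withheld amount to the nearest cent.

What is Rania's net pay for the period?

$2,716.22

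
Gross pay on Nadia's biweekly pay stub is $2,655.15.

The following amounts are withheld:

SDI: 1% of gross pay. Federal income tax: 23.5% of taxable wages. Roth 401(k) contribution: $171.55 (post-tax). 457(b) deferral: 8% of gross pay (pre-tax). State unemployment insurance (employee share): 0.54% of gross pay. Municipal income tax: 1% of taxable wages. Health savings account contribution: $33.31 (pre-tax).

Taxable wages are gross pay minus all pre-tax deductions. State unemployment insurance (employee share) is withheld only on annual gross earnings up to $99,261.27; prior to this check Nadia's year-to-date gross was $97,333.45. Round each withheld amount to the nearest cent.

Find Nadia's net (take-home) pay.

$1,610.61

Health savings account contribution: $33.31
457(b) deferral: $2,655.15 × 0.08 = $212.41
Pre-tax total = $33.31 + $212.41 = $245.72
Taxable wages = $2,655.15 − $245.72 = $2,409.43
Federal income tax: $2,409.43 × 0.235 = $566.22
Municipal income tax: $2,409.43 × 0.01 = $24.09
SDI: $2,655.15 × 0.01 = $26.55
State unemployment insurance (employee share): only $99,261.27 − $97,333.45 = $1,927.82 of this check is subject → $1,927.82 × 0.0054 = $10.41
Roth 401(k) contribution: $171.55
Total deductions = $33.31 + $212.41 + $566.22 + $24.09 + $26.55 + $10.41 + $171.55 = $1,044.54
Net pay = $2,655.15 − $1,044.54 = $1,610.61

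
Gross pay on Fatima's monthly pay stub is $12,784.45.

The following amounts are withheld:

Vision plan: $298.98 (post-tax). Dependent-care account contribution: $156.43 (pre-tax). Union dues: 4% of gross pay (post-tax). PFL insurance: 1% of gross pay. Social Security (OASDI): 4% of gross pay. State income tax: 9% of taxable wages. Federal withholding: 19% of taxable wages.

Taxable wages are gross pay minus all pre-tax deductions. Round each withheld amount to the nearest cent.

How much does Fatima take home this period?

Dependent-care account contribution: $156.43
Taxable wages = $12,784.45 − $156.43 = $12,628.02
State income tax: $12,628.02 × 0.09 = $1,136.52
Federal withholding: $12,628.02 × 0.19 = $2,399.32
Social Security (OASDI): $12,784.45 × 0.04 = $511.38
PFL insurance: $12,784.45 × 0.01 = $127.84
Union dues: $12,784.45 × 0.04 = $511.38
Vision plan: $298.98
Total deductions = $156.43 + $1,136.52 + $2,399.32 + $511.38 + $127.84 + $511.38 + $298.98 = $5,141.85
Net pay = $12,784.45 − $5,141.85 = $7,642.60

$7,642.60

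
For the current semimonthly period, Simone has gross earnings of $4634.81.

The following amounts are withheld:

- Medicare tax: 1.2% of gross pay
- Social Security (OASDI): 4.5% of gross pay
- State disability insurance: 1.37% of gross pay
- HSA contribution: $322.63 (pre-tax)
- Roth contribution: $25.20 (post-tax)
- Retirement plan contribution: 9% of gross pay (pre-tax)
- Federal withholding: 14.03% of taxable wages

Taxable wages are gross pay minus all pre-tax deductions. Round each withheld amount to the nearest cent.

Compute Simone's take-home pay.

$2995.68

Retirement plan contribution: $4634.81 × 0.09 = $417.13
HSA contribution: $322.63
Pre-tax total = $417.13 + $322.63 = $739.76
Taxable wages = $4634.81 − $739.76 = $3895.05
Federal withholding: $3895.05 × 0.1403 = $546.48
Medicare tax: $4634.81 × 0.012 = $55.62
Social Security (OASDI): $4634.81 × 0.045 = $208.57
State disability insurance: $4634.81 × 0.0137 = $63.50
Roth contribution: $25.20
Total deductions = $417.13 + $322.63 + $546.48 + $55.62 + $208.57 + $63.50 + $25.20 = $1639.13
Net pay = $4634.81 − $1639.13 = $2995.68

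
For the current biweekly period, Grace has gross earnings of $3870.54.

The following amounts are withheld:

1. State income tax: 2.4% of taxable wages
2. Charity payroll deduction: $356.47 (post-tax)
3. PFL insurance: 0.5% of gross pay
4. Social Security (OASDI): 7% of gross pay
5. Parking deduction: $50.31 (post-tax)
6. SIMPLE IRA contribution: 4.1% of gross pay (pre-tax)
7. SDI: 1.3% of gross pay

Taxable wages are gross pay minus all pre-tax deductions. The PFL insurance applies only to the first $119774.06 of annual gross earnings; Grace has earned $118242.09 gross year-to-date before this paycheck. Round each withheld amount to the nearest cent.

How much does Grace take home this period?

$2887.07

SIMPLE IRA contribution: $3870.54 × 0.041 = $158.69
Taxable wages = $3870.54 − $158.69 = $3711.85
State income tax: $3711.85 × 0.024 = $89.08
Social Security (OASDI): $3870.54 × 0.07 = $270.94
SDI: $3870.54 × 0.013 = $50.32
PFL insurance: only $119774.06 − $118242.09 = $1531.97 of this check is subject → $1531.97 × 0.005 = $7.66
Charity payroll deduction: $356.47
Parking deduction: $50.31
Total deductions = $158.69 + $89.08 + $270.94 + $50.32 + $7.66 + $356.47 + $50.31 = $983.47
Net pay = $3870.54 − $983.47 = $2887.07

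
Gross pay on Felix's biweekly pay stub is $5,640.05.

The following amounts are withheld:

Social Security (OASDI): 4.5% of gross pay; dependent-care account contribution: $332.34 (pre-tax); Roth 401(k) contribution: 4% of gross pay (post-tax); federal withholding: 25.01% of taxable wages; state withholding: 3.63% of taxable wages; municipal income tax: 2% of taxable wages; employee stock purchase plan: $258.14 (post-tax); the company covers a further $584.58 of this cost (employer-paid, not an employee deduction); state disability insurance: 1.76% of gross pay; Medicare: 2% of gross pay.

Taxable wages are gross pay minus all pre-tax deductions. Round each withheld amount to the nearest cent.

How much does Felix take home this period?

Dependent-care account contribution: $332.34
Taxable wages = $5,640.05 − $332.34 = $5,307.71
State withholding: $5,307.71 × 0.0363 = $192.67
Municipal income tax: $5,307.71 × 0.02 = $106.15
Federal withholding: $5,307.71 × 0.2501 = $1,327.46
Medicare: $5,640.05 × 0.02 = $112.80
Social Security (OASDI): $5,640.05 × 0.045 = $253.80
State disability insurance: $5,640.05 × 0.0176 = $99.26
Employee stock purchase plan: $258.14
Roth 401(k) contribution: $5,640.05 × 0.04 = $225.60
(Employer's $584.58 toward employee stock purchase plan is not withheld from the employee.)
Total deductions = $332.34 + $192.67 + $106.15 + $1,327.46 + $112.80 + $253.80 + $99.26 + $258.14 + $225.60 = $2,908.22
Net pay = $5,640.05 − $2,908.22 = $2,731.83

$2,731.83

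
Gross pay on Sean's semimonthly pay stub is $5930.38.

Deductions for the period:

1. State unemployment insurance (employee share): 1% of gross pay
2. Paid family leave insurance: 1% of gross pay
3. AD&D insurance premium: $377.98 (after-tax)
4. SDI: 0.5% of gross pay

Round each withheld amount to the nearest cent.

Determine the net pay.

$5404.15

Paid family leave insurance: $5930.38 × 0.01 = $59.30
SDI: $5930.38 × 0.005 = $29.65
State unemployment insurance (employee share): $5930.38 × 0.01 = $59.30
AD&D insurance premium: $377.98
Total deductions = $59.30 + $29.65 + $59.30 + $377.98 = $526.23
Net pay = $5930.38 − $526.23 = $5404.15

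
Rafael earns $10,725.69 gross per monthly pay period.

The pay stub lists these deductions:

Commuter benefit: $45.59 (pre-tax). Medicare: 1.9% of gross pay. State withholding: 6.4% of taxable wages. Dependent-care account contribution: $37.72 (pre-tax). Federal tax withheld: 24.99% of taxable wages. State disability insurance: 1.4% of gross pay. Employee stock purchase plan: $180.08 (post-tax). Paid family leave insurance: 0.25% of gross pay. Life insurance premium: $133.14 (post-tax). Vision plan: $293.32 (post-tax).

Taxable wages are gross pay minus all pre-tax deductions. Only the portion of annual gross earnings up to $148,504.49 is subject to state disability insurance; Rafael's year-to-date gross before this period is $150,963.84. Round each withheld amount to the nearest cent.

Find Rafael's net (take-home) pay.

Commuter benefit: $45.59
Dependent-care account contribution: $37.72
Pre-tax total = $45.59 + $37.72 = $83.31
Taxable wages = $10,725.69 − $83.31 = $10,642.38
Federal tax withheld: $10,642.38 × 0.2499 = $2,659.53
State withholding: $10,642.38 × 0.064 = $681.11
Paid family leave insurance: $10,725.69 × 0.0025 = $26.81
Medicare: $10,725.69 × 0.019 = $203.79
State disability insurance: annual cap $148,504.49 already reached (YTD $150,963.84), so $0.00
Employee stock purchase plan: $180.08
Life insurance premium: $133.14
Vision plan: $293.32
Total deductions = $45.59 + $37.72 + $2,659.53 + $681.11 + $26.81 + $203.79 + $0.00 + $180.08 + $133.14 + $293.32 = $4,261.09
Net pay = $10,725.69 − $4,261.09 = $6,464.60

$6,464.60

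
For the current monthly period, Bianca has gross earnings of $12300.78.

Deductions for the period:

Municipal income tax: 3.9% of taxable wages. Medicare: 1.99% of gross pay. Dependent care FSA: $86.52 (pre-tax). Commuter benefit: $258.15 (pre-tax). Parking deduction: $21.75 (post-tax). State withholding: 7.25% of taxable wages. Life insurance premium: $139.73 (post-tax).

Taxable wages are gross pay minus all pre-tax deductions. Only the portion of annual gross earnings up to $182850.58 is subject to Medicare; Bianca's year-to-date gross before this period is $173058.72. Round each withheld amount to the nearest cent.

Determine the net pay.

Dependent care FSA: $86.52
Commuter benefit: $258.15
Pre-tax total = $86.52 + $258.15 = $344.67
Taxable wages = $12300.78 − $344.67 = $11956.11
State withholding: $11956.11 × 0.0725 = $866.82
Municipal income tax: $11956.11 × 0.039 = $466.29
Medicare: only $182850.58 − $173058.72 = $9791.86 of this check is subject → $9791.86 × 0.0199 = $194.86
Parking deduction: $21.75
Life insurance premium: $139.73
Total deductions = $86.52 + $258.15 + $866.82 + $466.29 + $194.86 + $21.75 + $139.73 = $2034.12
Net pay = $12300.78 − $2034.12 = $10266.66

$10266.66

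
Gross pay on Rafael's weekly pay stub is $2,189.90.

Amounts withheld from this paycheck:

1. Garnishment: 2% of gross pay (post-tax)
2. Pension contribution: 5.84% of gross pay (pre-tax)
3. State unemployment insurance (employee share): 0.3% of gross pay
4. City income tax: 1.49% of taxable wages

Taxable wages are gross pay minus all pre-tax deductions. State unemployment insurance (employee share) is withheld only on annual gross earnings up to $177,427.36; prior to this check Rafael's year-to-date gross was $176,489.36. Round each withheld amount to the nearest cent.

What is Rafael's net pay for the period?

Pension contribution: $2,189.90 × 0.0584 = $127.89
Taxable wages = $2,189.90 − $127.89 = $2,062.01
City income tax: $2,062.01 × 0.0149 = $30.72
State unemployment insurance (employee share): only $177,427.36 − $176,489.36 = $938.00 of this check is subject → $938.00 × 0.003 = $2.81
Garnishment: $2,189.90 × 0.02 = $43.80
Total deductions = $127.89 + $30.72 + $2.81 + $43.80 = $205.22
Net pay = $2,189.90 − $205.22 = $1,984.68

$1,984.68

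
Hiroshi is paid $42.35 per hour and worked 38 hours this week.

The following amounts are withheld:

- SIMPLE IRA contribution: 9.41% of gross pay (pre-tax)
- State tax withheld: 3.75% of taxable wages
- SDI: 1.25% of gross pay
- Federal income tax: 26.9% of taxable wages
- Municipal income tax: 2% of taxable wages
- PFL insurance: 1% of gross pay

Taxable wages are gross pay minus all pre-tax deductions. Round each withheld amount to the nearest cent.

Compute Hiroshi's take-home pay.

$945.66

Gross pay: 38 × $42.35 = $1609.30
SIMPLE IRA contribution: $1609.30 × 0.0941 = $151.44
Taxable wages = $1609.30 − $151.44 = $1457.86
State tax withheld: $1457.86 × 0.0375 = $54.67
Municipal income tax: $1457.86 × 0.02 = $29.16
Federal income tax: $1457.86 × 0.269 = $392.16
SDI: $1609.30 × 0.0125 = $20.12
PFL insurance: $1609.30 × 0.01 = $16.09
Total deductions = $151.44 + $54.67 + $29.16 + $392.16 + $20.12 + $16.09 = $663.64
Net pay = $1609.30 − $663.64 = $945.66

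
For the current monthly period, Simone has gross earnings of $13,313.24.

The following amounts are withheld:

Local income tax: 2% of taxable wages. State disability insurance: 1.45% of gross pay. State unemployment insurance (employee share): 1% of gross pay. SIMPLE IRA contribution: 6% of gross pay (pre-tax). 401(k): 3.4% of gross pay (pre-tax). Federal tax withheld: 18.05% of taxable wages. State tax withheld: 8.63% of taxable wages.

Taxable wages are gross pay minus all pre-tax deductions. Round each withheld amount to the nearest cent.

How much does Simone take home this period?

401(k): $13,313.24 × 0.034 = $452.65
SIMPLE IRA contribution: $13,313.24 × 0.06 = $798.79
Pre-tax total = $452.65 + $798.79 = $1,251.44
Taxable wages = $13,313.24 − $1,251.44 = $12,061.80
Federal tax withheld: $12,061.80 × 0.1805 = $2,177.15
State tax withheld: $12,061.80 × 0.0863 = $1,040.93
Local income tax: $12,061.80 × 0.02 = $241.24
State unemployment insurance (employee share): $13,313.24 × 0.01 = $133.13
State disability insurance: $13,313.24 × 0.0145 = $193.04
Total deductions = $452.65 + $798.79 + $2,177.15 + $1,040.93 + $241.24 + $133.13 + $193.04 = $5,036.93
Net pay = $13,313.24 − $5,036.93 = $8,276.31

$8,276.31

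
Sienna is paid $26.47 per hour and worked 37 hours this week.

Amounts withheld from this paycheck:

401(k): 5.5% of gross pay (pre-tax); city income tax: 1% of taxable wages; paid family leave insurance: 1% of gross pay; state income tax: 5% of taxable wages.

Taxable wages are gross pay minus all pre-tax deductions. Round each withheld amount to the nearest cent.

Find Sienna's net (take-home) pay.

Gross pay: 37 × $26.47 = $979.39
401(k): $979.39 × 0.055 = $53.87
Taxable wages = $979.39 − $53.87 = $925.52
City income tax: $925.52 × 0.01 = $9.26
State income tax: $925.52 × 0.05 = $46.28
Paid family leave insurance: $979.39 × 0.01 = $9.79
Total deductions = $53.87 + $9.26 + $46.28 + $9.79 = $119.20
Net pay = $979.39 − $119.20 = $860.19

$860.19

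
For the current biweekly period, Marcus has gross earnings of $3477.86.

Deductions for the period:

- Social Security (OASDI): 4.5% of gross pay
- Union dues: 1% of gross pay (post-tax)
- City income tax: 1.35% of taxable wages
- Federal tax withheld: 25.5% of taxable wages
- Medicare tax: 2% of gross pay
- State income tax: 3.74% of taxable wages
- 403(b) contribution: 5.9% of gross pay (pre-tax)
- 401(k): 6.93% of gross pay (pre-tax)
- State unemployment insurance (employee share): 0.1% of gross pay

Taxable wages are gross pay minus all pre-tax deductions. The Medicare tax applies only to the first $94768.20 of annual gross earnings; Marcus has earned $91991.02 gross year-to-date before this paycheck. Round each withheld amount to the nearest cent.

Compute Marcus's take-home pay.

403(b) contribution: $3477.86 × 0.059 = $205.19
401(k): $3477.86 × 0.0693 = $241.02
Pre-tax total = $205.19 + $241.02 = $446.21
Taxable wages = $3477.86 − $446.21 = $3031.65
City income tax: $3031.65 × 0.0135 = $40.93
State income tax: $3031.65 × 0.0374 = $113.38
Federal tax withheld: $3031.65 × 0.255 = $773.07
State unemployment insurance (employee share): $3477.86 × 0.001 = $3.48
Medicare tax: only $94768.20 − $91991.02 = $2777.18 of this check is subject → $2777.18 × 0.02 = $55.54
Social Security (OASDI): $3477.86 × 0.045 = $156.50
Union dues: $3477.86 × 0.01 = $34.78
Total deductions = $205.19 + $241.02 + $40.93 + $113.38 + $773.07 + $3.48 + $55.54 + $156.50 + $34.78 = $1623.89
Net pay = $3477.86 − $1623.89 = $1853.97

$1853.97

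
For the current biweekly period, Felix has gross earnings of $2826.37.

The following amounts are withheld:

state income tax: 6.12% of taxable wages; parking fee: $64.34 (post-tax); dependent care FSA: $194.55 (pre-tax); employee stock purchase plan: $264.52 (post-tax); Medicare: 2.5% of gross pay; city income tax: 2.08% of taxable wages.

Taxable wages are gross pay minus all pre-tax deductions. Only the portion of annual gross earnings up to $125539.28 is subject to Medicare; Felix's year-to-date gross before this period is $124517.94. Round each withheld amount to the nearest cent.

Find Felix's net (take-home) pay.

$2061.62

Dependent care FSA: $194.55
Taxable wages = $2826.37 − $194.55 = $2631.82
City income tax: $2631.82 × 0.0208 = $54.74
State income tax: $2631.82 × 0.0612 = $161.07
Medicare: only $125539.28 − $124517.94 = $1021.34 of this check is subject → $1021.34 × 0.025 = $25.53
Parking fee: $64.34
Employee stock purchase plan: $264.52
Total deductions = $194.55 + $54.74 + $161.07 + $25.53 + $64.34 + $264.52 = $764.75
Net pay = $2826.37 − $764.75 = $2061.62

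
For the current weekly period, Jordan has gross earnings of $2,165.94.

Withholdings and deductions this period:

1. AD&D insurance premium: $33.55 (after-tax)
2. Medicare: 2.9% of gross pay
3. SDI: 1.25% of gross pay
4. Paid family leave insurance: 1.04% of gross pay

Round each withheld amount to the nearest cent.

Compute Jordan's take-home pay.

$2,019.98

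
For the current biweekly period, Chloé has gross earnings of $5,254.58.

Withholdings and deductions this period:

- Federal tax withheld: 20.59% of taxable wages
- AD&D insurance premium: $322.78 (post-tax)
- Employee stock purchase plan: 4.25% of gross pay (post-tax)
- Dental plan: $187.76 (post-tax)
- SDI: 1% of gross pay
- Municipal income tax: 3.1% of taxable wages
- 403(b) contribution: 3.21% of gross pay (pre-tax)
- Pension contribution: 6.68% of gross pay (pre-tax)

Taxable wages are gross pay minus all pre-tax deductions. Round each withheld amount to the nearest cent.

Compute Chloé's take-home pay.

403(b) contribution: $5,254.58 × 0.0321 = $168.67
Pension contribution: $5,254.58 × 0.0668 = $351.01
Pre-tax total = $168.67 + $351.01 = $519.68
Taxable wages = $5,254.58 − $519.68 = $4,734.90
Federal tax withheld: $4,734.90 × 0.2059 = $974.92
Municipal income tax: $4,734.90 × 0.031 = $146.78
SDI: $5,254.58 × 0.01 = $52.55
Employee stock purchase plan: $5,254.58 × 0.0425 = $223.32
AD&D insurance premium: $322.78
Dental plan: $187.76
Total deductions = $168.67 + $351.01 + $974.92 + $146.78 + $52.55 + $223.32 + $322.78 + $187.76 = $2,427.79
Net pay = $5,254.58 − $2,427.79 = $2,826.79

$2,826.79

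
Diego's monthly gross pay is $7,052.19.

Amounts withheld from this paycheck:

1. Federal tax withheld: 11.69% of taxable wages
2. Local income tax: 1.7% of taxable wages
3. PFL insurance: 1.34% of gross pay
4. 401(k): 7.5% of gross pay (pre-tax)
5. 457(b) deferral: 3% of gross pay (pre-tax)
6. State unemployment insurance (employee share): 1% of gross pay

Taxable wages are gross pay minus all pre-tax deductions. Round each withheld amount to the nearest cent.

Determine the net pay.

401(k): $7,052.19 × 0.075 = $528.91
457(b) deferral: $7,052.19 × 0.03 = $211.57
Pre-tax total = $528.91 + $211.57 = $740.48
Taxable wages = $7,052.19 − $740.48 = $6,311.71
Local income tax: $6,311.71 × 0.017 = $107.30
Federal tax withheld: $6,311.71 × 0.1169 = $737.84
PFL insurance: $7,052.19 × 0.0134 = $94.50
State unemployment insurance (employee share): $7,052.19 × 0.01 = $70.52
Total deductions = $528.91 + $211.57 + $107.30 + $737.84 + $94.50 + $70.52 = $1,750.64
Net pay = $7,052.19 − $1,750.64 = $5,301.55

$5,301.55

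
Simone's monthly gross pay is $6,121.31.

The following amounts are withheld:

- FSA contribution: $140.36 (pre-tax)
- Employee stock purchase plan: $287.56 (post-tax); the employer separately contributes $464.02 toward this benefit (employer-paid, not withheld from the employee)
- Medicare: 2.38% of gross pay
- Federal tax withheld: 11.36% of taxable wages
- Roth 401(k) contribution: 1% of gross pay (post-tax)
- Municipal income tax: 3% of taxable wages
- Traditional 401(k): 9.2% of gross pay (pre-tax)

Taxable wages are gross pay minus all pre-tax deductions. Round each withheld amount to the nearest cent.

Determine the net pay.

FSA contribution: $140.36
Traditional 401(k): $6,121.31 × 0.092 = $563.16
Pre-tax total = $140.36 + $563.16 = $703.52
Taxable wages = $6,121.31 − $703.52 = $5,417.79
Federal tax withheld: $5,417.79 × 0.1136 = $615.46
Municipal income tax: $5,417.79 × 0.03 = $162.53
Medicare: $6,121.31 × 0.0238 = $145.69
Roth 401(k) contribution: $6,121.31 × 0.01 = $61.21
Employee stock purchase plan: $287.56
(Employer's $464.02 toward employee stock purchase plan is not withheld from the employee.)
Total deductions = $140.36 + $563.16 + $615.46 + $162.53 + $145.69 + $61.21 + $287.56 = $1,975.97
Net pay = $6,121.31 − $1,975.97 = $4,145.34

$4,145.34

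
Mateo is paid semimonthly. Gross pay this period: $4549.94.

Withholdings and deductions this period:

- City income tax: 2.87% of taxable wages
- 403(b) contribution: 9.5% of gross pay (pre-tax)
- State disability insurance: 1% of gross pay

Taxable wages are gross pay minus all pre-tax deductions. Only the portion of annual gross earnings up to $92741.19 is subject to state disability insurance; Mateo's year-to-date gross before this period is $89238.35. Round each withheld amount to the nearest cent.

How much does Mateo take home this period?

$3964.49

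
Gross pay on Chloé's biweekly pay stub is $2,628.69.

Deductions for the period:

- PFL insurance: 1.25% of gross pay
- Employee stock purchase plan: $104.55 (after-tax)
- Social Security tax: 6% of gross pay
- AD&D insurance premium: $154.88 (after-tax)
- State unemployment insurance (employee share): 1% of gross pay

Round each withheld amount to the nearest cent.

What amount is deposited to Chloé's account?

$2,152.39

Social Security tax: $2,628.69 × 0.06 = $157.72
PFL insurance: $2,628.69 × 0.0125 = $32.86
State unemployment insurance (employee share): $2,628.69 × 0.01 = $26.29
AD&D insurance premium: $154.88
Employee stock purchase plan: $104.55
Total deductions = $157.72 + $32.86 + $26.29 + $154.88 + $104.55 = $476.30
Net pay = $2,628.69 − $476.30 = $2,152.39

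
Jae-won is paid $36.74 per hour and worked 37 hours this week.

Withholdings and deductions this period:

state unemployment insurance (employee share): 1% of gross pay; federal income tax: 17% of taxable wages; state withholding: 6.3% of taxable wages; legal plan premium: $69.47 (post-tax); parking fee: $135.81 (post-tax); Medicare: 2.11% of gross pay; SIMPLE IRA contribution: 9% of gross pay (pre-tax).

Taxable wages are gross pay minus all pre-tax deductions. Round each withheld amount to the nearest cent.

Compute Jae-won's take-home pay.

$701.26

Gross pay: 37 × $36.74 = $1,359.38
SIMPLE IRA contribution: $1,359.38 × 0.09 = $122.34
Taxable wages = $1,359.38 − $122.34 = $1,237.04
State withholding: $1,237.04 × 0.063 = $77.93
Federal income tax: $1,237.04 × 0.17 = $210.30
State unemployment insurance (employee share): $1,359.38 × 0.01 = $13.59
Medicare: $1,359.38 × 0.0211 = $28.68
Parking fee: $135.81
Legal plan premium: $69.47
Total deductions = $122.34 + $77.93 + $210.30 + $13.59 + $28.68 + $135.81 + $69.47 = $658.12
Net pay = $1,359.38 − $658.12 = $701.26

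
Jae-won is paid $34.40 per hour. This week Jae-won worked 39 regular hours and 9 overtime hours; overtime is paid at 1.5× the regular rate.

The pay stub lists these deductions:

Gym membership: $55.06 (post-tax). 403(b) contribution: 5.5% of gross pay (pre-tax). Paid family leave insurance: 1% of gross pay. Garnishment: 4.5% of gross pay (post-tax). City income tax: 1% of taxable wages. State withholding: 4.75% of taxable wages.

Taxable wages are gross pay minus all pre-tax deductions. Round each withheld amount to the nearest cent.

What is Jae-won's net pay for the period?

Regular pay: 39 × $34.40 = $1341.60
Overtime pay: 9 × $34.40 × 1.5 = $464.40
Gross pay = $1341.60 + $464.40 = $1806.00
403(b) contribution: $1806.00 × 0.055 = $99.33
Taxable wages = $1806.00 − $99.33 = $1706.67
State withholding: $1706.67 × 0.0475 = $81.07
City income tax: $1706.67 × 0.01 = $17.07
Paid family leave insurance: $1806.00 × 0.01 = $18.06
Garnishment: $1806.00 × 0.045 = $81.27
Gym membership: $55.06
Total deductions = $99.33 + $81.07 + $17.07 + $18.06 + $81.27 + $55.06 = $351.86
Net pay = $1806.00 − $351.86 = $1454.14

$1454.14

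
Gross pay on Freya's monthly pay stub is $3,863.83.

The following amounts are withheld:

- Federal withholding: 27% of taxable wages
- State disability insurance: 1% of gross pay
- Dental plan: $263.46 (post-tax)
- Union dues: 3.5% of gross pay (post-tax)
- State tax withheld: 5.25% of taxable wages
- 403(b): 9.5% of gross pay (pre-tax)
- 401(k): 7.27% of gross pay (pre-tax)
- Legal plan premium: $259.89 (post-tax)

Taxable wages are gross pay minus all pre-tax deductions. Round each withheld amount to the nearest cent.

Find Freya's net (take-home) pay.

$1,481.54

403(b): $3,863.83 × 0.095 = $367.06
401(k): $3,863.83 × 0.0727 = $280.90
Pre-tax total = $367.06 + $280.90 = $647.96
Taxable wages = $3,863.83 − $647.96 = $3,215.87
State tax withheld: $3,215.87 × 0.0525 = $168.83
Federal withholding: $3,215.87 × 0.27 = $868.28
State disability insurance: $3,863.83 × 0.01 = $38.64
Dental plan: $263.46
Legal plan premium: $259.89
Union dues: $3,863.83 × 0.035 = $135.23
Total deductions = $367.06 + $280.90 + $168.83 + $868.28 + $38.64 + $263.46 + $259.89 + $135.23 = $2,382.29
Net pay = $3,863.83 − $2,382.29 = $1,481.54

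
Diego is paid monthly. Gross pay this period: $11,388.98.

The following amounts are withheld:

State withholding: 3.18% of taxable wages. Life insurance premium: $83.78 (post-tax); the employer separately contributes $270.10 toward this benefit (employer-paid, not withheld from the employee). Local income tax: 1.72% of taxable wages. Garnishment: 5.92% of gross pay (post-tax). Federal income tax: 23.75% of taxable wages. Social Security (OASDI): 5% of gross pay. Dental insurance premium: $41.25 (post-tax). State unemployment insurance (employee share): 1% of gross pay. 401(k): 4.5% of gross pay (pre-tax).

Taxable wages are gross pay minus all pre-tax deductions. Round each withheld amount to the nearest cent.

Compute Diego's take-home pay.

$6,277.77

401(k): $11,388.98 × 0.045 = $512.50
Taxable wages = $11,388.98 − $512.50 = $10,876.48
State withholding: $10,876.48 × 0.0318 = $345.87
Local income tax: $10,876.48 × 0.0172 = $187.08
Federal income tax: $10,876.48 × 0.2375 = $2,583.16
Social Security (OASDI): $11,388.98 × 0.05 = $569.45
State unemployment insurance (employee share): $11,388.98 × 0.01 = $113.89
Life insurance premium: $83.78
Garnishment: $11,388.98 × 0.0592 = $674.23
Dental insurance premium: $41.25
(Employer's $270.10 toward life insurance premium is not withheld from the employee.)
Total deductions = $512.50 + $345.87 + $187.08 + $2,583.16 + $569.45 + $113.89 + $83.78 + $674.23 + $41.25 = $5,111.21
Net pay = $11,388.98 − $5,111.21 = $6,277.77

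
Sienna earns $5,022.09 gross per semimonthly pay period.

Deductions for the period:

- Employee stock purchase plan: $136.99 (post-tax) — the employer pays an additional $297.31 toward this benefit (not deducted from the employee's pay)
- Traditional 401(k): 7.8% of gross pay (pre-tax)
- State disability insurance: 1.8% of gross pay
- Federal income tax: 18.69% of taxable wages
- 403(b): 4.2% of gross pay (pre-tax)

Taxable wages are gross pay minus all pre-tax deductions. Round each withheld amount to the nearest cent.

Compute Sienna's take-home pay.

$3,366.06

Traditional 401(k): $5,022.09 × 0.078 = $391.72
403(b): $5,022.09 × 0.042 = $210.93
Pre-tax total = $391.72 + $210.93 = $602.65
Taxable wages = $5,022.09 − $602.65 = $4,419.44
Federal income tax: $4,419.44 × 0.1869 = $825.99
State disability insurance: $5,022.09 × 0.018 = $90.40
Employee stock purchase plan: $136.99
(Employer's $297.31 toward employee stock purchase plan is not withheld from the employee.)
Total deductions = $391.72 + $210.93 + $825.99 + $90.40 + $136.99 = $1,656.03
Net pay = $5,022.09 − $1,656.03 = $3,366.06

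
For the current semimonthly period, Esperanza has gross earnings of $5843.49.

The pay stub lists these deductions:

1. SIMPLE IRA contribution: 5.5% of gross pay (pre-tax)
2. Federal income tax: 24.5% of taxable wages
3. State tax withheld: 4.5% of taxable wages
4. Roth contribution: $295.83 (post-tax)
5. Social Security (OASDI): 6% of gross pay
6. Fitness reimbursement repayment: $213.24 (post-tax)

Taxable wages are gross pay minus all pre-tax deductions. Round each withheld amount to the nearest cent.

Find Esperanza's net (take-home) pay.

SIMPLE IRA contribution: $5843.49 × 0.055 = $321.39
Taxable wages = $5843.49 − $321.39 = $5522.10
Federal income tax: $5522.10 × 0.245 = $1352.91
State tax withheld: $5522.10 × 0.045 = $248.49
Social Security (OASDI): $5843.49 × 0.06 = $350.61
Roth contribution: $295.83
Fitness reimbursement repayment: $213.24
Total deductions = $321.39 + $1352.91 + $248.49 + $350.61 + $295.83 + $213.24 = $2782.47
Net pay = $5843.49 − $2782.47 = $3061.02

$3061.02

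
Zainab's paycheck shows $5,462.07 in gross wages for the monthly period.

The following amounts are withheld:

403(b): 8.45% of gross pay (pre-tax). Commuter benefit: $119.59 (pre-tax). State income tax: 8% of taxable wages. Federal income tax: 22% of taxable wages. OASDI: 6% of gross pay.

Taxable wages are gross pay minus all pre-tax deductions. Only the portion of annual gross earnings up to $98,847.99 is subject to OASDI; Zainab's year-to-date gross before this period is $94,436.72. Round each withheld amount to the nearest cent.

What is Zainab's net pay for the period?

$3,151.97

403(b): $5,462.07 × 0.0845 = $461.54
Commuter benefit: $119.59
Pre-tax total = $461.54 + $119.59 = $581.13
Taxable wages = $5,462.07 − $581.13 = $4,880.94
State income tax: $4,880.94 × 0.08 = $390.48
Federal income tax: $4,880.94 × 0.22 = $1,073.81
OASDI: only $98,847.99 − $94,436.72 = $4,411.27 of this check is subject → $4,411.27 × 0.06 = $264.68
Total deductions = $461.54 + $119.59 + $390.48 + $1,073.81 + $264.68 = $2,310.10
Net pay = $5,462.07 − $2,310.10 = $3,151.97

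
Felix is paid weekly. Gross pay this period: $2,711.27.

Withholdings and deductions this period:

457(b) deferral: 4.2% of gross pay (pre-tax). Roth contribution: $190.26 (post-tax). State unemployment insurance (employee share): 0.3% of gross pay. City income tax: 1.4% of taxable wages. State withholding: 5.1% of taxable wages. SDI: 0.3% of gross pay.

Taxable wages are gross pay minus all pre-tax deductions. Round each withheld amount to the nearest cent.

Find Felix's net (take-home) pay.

457(b) deferral: $2,711.27 × 0.042 = $113.87
Taxable wages = $2,711.27 − $113.87 = $2,597.40
State withholding: $2,597.40 × 0.051 = $132.47
City income tax: $2,597.40 × 0.014 = $36.36
SDI: $2,711.27 × 0.003 = $8.13
State unemployment insurance (employee share): $2,711.27 × 0.003 = $8.13
Roth contribution: $190.26
Total deductions = $113.87 + $132.47 + $36.36 + $8.13 + $8.13 + $190.26 = $489.22
Net pay = $2,711.27 − $489.22 = $2,222.05

$2,222.05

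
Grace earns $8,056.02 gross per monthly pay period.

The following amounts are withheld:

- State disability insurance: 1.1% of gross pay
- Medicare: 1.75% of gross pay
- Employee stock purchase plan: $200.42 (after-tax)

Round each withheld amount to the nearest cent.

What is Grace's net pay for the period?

$7,626.00

Medicare: $8,056.02 × 0.0175 = $140.98
State disability insurance: $8,056.02 × 0.011 = $88.62
Employee stock purchase plan: $200.42
Total deductions = $140.98 + $88.62 + $200.42 = $430.02
Net pay = $8,056.02 − $430.02 = $7,626.00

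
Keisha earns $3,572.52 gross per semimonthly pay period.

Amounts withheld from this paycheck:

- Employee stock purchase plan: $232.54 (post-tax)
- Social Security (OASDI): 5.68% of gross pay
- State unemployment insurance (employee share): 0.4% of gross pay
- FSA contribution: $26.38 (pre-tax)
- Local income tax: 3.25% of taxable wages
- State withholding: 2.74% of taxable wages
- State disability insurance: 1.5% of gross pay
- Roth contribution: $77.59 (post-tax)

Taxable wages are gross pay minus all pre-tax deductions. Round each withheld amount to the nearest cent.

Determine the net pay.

FSA contribution: $26.38
Taxable wages = $3,572.52 − $26.38 = $3,546.14
Local income tax: $3,546.14 × 0.0325 = $115.25
State withholding: $3,546.14 × 0.0274 = $97.16
State unemployment insurance (employee share): $3,572.52 × 0.004 = $14.29
Social Security (OASDI): $3,572.52 × 0.0568 = $202.92
State disability insurance: $3,572.52 × 0.015 = $53.59
Employee stock purchase plan: $232.54
Roth contribution: $77.59
Total deductions = $26.38 + $115.25 + $97.16 + $14.29 + $202.92 + $53.59 + $232.54 + $77.59 = $819.72
Net pay = $3,572.52 − $819.72 = $2,752.80

$2,752.80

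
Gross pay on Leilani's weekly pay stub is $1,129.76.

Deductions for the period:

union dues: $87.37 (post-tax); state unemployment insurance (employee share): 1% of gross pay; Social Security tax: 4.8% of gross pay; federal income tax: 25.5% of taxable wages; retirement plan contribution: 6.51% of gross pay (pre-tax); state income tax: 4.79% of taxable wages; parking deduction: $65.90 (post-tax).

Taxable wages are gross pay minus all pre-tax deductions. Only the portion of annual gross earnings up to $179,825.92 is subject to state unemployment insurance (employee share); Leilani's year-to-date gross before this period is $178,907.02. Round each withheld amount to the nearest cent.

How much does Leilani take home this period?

$519.60

Retirement plan contribution: $1,129.76 × 0.0651 = $73.55
Taxable wages = $1,129.76 − $73.55 = $1,056.21
State income tax: $1,056.21 × 0.0479 = $50.59
Federal income tax: $1,056.21 × 0.255 = $269.33
Social Security tax: $1,129.76 × 0.048 = $54.23
State unemployment insurance (employee share): only $179,825.92 − $178,907.02 = $918.90 of this check is subject → $918.90 × 0.01 = $9.19
Union dues: $87.37
Parking deduction: $65.90
Total deductions = $73.55 + $50.59 + $269.33 + $54.23 + $9.19 + $87.37 + $65.90 = $610.16
Net pay = $1,129.76 − $610.16 = $519.60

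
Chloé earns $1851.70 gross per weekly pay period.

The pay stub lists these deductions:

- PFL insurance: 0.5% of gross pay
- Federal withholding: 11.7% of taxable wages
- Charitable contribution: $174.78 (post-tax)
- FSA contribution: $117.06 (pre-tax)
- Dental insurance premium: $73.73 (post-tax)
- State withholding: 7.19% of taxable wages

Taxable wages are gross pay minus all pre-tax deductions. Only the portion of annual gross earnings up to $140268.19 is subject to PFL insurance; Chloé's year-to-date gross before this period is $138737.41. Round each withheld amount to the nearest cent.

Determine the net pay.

FSA contribution: $117.06
Taxable wages = $1851.70 − $117.06 = $1734.64
State withholding: $1734.64 × 0.0719 = $124.72
Federal withholding: $1734.64 × 0.117 = $202.95
PFL insurance: only $140268.19 − $138737.41 = $1530.78 of this check is subject → $1530.78 × 0.005 = $7.65
Dental insurance premium: $73.73
Charitable contribution: $174.78
Total deductions = $117.06 + $124.72 + $202.95 + $7.65 + $73.73 + $174.78 = $700.89
Net pay = $1851.70 − $700.89 = $1150.81

$1150.81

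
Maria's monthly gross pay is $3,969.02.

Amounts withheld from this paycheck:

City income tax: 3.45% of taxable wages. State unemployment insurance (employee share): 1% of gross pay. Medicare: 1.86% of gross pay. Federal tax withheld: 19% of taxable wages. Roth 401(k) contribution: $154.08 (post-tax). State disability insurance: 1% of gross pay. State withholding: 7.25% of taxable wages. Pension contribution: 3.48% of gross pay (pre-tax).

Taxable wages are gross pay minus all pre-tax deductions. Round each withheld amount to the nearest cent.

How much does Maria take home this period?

Pension contribution: $3,969.02 × 0.0348 = $138.12
Taxable wages = $3,969.02 − $138.12 = $3,830.90
City income tax: $3,830.90 × 0.0345 = $132.17
State withholding: $3,830.90 × 0.0725 = $277.74
Federal tax withheld: $3,830.90 × 0.19 = $727.87
Medicare: $3,969.02 × 0.0186 = $73.82
State disability insurance: $3,969.02 × 0.01 = $39.69
State unemployment insurance (employee share): $3,969.02 × 0.01 = $39.69
Roth 401(k) contribution: $154.08
Total deductions = $138.12 + $132.17 + $277.74 + $727.87 + $73.82 + $39.69 + $39.69 + $154.08 = $1,583.18
Net pay = $3,969.02 − $1,583.18 = $2,385.84

$2,385.84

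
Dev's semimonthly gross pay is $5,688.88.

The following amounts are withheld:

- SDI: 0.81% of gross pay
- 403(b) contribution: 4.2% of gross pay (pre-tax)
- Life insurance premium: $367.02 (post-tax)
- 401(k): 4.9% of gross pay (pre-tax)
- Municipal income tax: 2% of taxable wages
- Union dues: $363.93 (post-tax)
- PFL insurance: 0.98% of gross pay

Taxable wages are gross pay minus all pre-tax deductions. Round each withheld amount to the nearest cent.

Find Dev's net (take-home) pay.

403(b) contribution: $5,688.88 × 0.042 = $238.93
401(k): $5,688.88 × 0.049 = $278.76
Pre-tax total = $238.93 + $278.76 = $517.69
Taxable wages = $5,688.88 − $517.69 = $5,171.19
Municipal income tax: $5,171.19 × 0.02 = $103.42
PFL insurance: $5,688.88 × 0.0098 = $55.75
SDI: $5,688.88 × 0.0081 = $46.08
Life insurance premium: $367.02
Union dues: $363.93
Total deductions = $238.93 + $278.76 + $103.42 + $55.75 + $46.08 + $367.02 + $363.93 = $1,453.89
Net pay = $5,688.88 − $1,453.89 = $4,234.99

$4,234.99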